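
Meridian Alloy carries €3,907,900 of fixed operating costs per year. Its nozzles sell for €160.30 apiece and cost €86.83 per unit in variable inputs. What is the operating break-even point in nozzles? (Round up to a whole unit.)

Unit CM = price − variable cost = €160.30 − €86.83 = €73.47.
Break-even volume = fixed costs ÷ CM per unit = €3,907,900 ÷ €73.47 = 53,190.42, so 53,191 nozzles.

53,191 nozzles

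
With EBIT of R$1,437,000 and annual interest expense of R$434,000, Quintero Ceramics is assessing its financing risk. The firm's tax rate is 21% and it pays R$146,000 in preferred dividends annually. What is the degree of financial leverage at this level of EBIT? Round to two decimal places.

Interest = R$434,000.00.
Preferred dividends grossed up pre-tax: R$146,000 / (1 − 0.21) = R$184,810.13.
DFL = EBIT ÷ [EBIT − I − D_p/(1−t)] = R$1,437,000 ÷ [R$1,437,000 − R$434,000.00 − R$184,810.13] = R$1,437,000 ÷ R$818,189.87 = 1.7563.

1.76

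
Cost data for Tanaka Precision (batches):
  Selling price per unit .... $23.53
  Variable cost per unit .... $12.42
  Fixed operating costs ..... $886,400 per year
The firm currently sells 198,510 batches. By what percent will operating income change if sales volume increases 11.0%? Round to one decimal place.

Total contribution margin = 198,510 × $11.11 = $2,205,446.10.
EBIT = $2,205,446.10 − $886,400 = $1,319,046.10.
Degree of operating leverage = $2,205,446.10 / $1,319,046.10 = 1.6720.
So EBIT moves 1.6720 × (+11.0%) = +18.4%.

+18.4%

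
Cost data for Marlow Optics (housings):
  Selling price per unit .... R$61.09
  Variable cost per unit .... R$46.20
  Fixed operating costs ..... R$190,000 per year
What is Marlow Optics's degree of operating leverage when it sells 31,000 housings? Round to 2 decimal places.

Total contribution margin = 31,000 × R$14.89 = R$461,590.00.
EBIT = R$461,590.00 − R$190,000 = R$271,590.00.
So DOL = total CM / EBIT = R$461,590.00 / R$271,590.00 = 1.6996.

1.70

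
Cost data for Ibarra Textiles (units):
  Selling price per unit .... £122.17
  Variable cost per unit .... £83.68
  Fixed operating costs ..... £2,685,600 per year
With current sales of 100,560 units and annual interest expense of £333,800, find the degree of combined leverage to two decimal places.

4.55

At 100,560 units, contribution = 100,560 × £38.49 = £3,870,554.40.
Subtracting fixed costs: EBIT = £3,870,554.40 − £2,685,600 = £1,184,954.40. Interest = £333,800.00, so EBIT − I = £851,154.40.
DCL = contribution ÷ (EBIT − I) = £3,870,554.40 ÷ £851,154.40 = 4.5474.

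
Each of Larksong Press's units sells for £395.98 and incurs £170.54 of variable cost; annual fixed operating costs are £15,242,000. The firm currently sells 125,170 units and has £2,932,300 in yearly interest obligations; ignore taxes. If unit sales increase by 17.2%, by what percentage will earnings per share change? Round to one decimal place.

+48.3%

Contribution at this volume is 125,170 × £225.44 = £28,218,324.80.
Operating income = contribution − fixed costs = £28,218,324.80 − £15,242,000 = £12,976,324.80.
Interest = £2,932,300.00, so EBIT − I = £10,044,024.80.
DCL = total CM / (EBIT − I) = £28,218,324.80 / £10,044,024.80 = 2.8095.
EPS therefore changes by 2.8095 × (+17.2%) = +48.3%.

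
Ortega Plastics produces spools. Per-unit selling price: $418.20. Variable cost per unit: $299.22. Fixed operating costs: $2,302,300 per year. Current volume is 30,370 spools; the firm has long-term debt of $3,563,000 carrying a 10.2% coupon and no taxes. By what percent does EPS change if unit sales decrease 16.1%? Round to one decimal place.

Contribution at this volume is 30,370 × $118.98 = $3,613,422.60.
Operating income = contribution − fixed costs = $3,613,422.60 − $2,302,300 = $1,311,122.60.
After interest of $363,426.00, pre-tax earnings = $947,696.60.
DCL = total CM / (EBIT − I) = $3,613,422.60 / $947,696.60 = 3.8128.
EPS therefore changes by 3.8128 × (-16.1%) = -61.4%.

-61.4%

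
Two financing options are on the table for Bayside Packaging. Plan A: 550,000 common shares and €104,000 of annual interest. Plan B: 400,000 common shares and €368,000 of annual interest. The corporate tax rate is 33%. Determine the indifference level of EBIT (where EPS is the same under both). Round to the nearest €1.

€1,072,000

Set EPS_A = EPS_B: (EBIT − €104,000)(1 − 0.33) ÷ 550,000 = (EBIT − €368,000)(1 − 0.33) ÷ 400,000.
The (1 − t) factor cancels: (EBIT − 104,000) × 400,000 = (EBIT − 368,000) × 550,000.
Solving, EBIT = (368,000·550,000 − 104,000·400,000) / (550,000 − 400,000) = 160,800,000,000 / 150,000 = 1,072,000.00.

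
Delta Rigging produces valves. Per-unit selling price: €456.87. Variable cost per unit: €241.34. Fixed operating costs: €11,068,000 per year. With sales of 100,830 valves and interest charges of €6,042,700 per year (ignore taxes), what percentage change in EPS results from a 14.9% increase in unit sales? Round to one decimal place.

+70.1%

Contribution at this volume is 100,830 × €215.53 = €21,731,889.90.
Subtracting fixed costs: EBIT = €21,731,889.90 − €11,068,000 = €10,663,889.90.
Interest = €6,042,700.00, so EBIT − I = €4,621,189.90.
DCL = total CM / (EBIT − I) = €21,731,889.90 / €4,621,189.90 = 4.7027.
%ΔEPS = DCL × %ΔSales = 4.7027 × +14.9% = +70.1%.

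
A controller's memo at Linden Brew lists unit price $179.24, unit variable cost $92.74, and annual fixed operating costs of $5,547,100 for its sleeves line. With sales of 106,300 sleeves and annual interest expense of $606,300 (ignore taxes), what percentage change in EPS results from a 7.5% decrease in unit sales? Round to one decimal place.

-22.7%

At 106,300 units, contribution = 106,300 × $86.50 = $9,194,950.00.
EBIT = $9,194,950.00 − $5,547,100 = $3,647,850.00.
Interest = $606,300.00, so EBIT − I = $3,041,550.00.
Degree of combined leverage = contribution ÷ (EBIT − I) = $9,194,950.00 ÷ $3,041,550.00 = 3.0231.
%ΔEPS = DCL × %ΔSales = 3.0231 × -7.5% = -22.7%.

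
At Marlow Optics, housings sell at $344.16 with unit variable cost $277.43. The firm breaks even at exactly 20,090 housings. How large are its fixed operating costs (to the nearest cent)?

$1,340,605.70

Each unit contributes $344.16 − $277.43 = $66.73.
Since BE = FC / CM, FC = 20,090 × $66.73 = $1,340,605.70.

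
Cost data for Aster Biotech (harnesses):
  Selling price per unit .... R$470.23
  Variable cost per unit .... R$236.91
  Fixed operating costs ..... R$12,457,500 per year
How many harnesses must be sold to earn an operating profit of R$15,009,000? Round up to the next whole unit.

Each unit contributes R$470.23 − R$236.91 = R$233.32.
Required volume = (fixed costs + target profit) ÷ CM = (R$12,457,500 + R$15,009,000) ÷ R$233.32 = 117,720.30, so 117,721 harnesses.

117,721 harnesses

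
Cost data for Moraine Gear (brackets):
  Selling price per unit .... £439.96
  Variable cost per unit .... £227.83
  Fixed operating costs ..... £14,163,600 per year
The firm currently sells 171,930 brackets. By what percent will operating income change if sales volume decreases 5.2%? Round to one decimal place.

-8.5%

Total contribution margin = 171,930 × £212.13 = £36,471,510.90.
EBIT = £36,471,510.90 − £14,163,600 = £22,307,910.90.
Degree of operating leverage = £36,471,510.90 / £22,307,910.90 = 1.6349.
Operating income changes by 1.6349 × -5.2% = -8.5%.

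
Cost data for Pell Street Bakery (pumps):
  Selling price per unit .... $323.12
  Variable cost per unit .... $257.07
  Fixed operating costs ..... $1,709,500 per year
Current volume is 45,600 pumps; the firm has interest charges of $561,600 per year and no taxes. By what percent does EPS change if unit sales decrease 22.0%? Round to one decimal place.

Total contribution margin = 45,600 × $66.05 = $3,011,880.00.
Operating income = contribution − fixed costs = $3,011,880.00 − $1,709,500 = $1,302,380.00.
Interest = $561,600.00, so EBIT − I = $740,780.00.
Degree of combined leverage = contribution ÷ (EBIT − I) = $3,011,880.00 ÷ $740,780.00 = 4.0658.
EPS therefore changes by 4.0658 × (-22.0%) = -89.4%.

-89.4%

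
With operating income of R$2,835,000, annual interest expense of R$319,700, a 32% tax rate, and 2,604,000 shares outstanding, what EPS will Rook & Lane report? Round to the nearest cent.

R$0.66

Pre-tax income = R$2,835,000 − R$319,700.00 = R$2,515,300.00.
After tax at 32%: net income = R$2,515,300.00 × 0.68 = R$1,710,404.00.
Per share: R$1,710,404.00 / 2,604,000 shares = R$0.66.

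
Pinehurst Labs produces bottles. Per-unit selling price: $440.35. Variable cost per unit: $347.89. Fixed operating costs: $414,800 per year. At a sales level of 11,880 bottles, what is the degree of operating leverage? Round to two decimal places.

Total contribution margin = 11,880 × $92.46 = $1,098,424.80.
Subtracting fixed costs: EBIT = $1,098,424.80 − $414,800 = $683,624.80.
DOL = contribution ÷ EBIT = $1,098,424.80 ÷ $683,624.80 = 1.6068.

1.61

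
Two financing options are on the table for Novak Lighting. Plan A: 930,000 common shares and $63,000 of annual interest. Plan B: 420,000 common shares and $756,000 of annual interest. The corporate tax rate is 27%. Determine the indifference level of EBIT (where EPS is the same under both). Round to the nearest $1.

Set EPS_A = EPS_B: (EBIT − $63,000)(1 − 0.27) ÷ 930,000 = (EBIT − $756,000)(1 − 0.27) ÷ 420,000.
Cancelling (1 − t) and cross-multiplying: 420,000·(EBIT − 63,000) = 930,000·(EBIT − 756,000).
Solving, EBIT = (756,000·930,000 − 63,000·420,000) / (930,000 − 420,000) = 676,620,000,000 / 510,000 = 1,326,705.88.

$1,326,706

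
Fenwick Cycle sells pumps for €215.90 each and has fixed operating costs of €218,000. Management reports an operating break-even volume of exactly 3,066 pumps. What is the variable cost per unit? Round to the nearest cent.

Contribution per unit must be FC / Q = €218,000 / 3,066 = €71.1024.
Variable cost per unit = €215.90 − €71.1024 = €144.80.

€144.80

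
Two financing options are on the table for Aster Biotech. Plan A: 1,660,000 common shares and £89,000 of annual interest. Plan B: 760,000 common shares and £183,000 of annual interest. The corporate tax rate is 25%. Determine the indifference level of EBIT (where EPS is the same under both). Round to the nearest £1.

Set EPS_A = EPS_B: (EBIT − £89,000)(1 − 0.25) ÷ 1,660,000 = (EBIT − £183,000)(1 − 0.25) ÷ 760,000.
Cancelling (1 − t) and cross-multiplying: 760,000·(EBIT − 89,000) = 1,660,000·(EBIT − 183,000).
EBIT × (1,660,000 − 760,000) = 183,000 × 1,660,000 − 89,000 × 760,000 = 236,140,000,000, so EBIT = 236,140,000,000 ÷ 900,000 = 262,377.78.

£262,378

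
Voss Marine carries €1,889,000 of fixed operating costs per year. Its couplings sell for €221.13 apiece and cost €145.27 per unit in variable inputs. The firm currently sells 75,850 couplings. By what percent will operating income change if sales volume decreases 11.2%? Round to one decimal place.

At 75,850 units, contribution = 75,850 × €75.86 = €5,753,981.00.
Subtracting fixed costs: EBIT = €5,753,981.00 − €1,889,000 = €3,864,981.00.
DOL = contribution ÷ EBIT = €5,753,981.00 ÷ €3,864,981.00 = 1.4887.
Operating income changes by 1.4887 × -11.2% = -16.7%.

-16.7%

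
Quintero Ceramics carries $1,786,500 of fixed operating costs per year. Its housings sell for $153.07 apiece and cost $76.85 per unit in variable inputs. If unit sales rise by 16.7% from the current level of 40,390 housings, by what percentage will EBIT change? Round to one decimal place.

At 40,390 units, contribution = 40,390 × $76.22 = $3,078,525.80.
EBIT = $3,078,525.80 − $1,786,500 = $1,292,025.80.
DOL = contribution ÷ EBIT = $3,078,525.80 ÷ $1,292,025.80 = 2.3827.
Operating income changes by 2.3827 × +16.7% = +39.8%.

+39.8%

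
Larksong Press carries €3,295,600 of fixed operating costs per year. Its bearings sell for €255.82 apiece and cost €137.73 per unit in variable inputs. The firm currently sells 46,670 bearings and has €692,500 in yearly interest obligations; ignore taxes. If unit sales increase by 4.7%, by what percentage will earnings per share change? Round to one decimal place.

At 46,670 units, contribution = 46,670 × €118.09 = €5,511,260.30.
EBIT = €5,511,260.30 − €3,295,600 = €2,215,660.30.
After interest of €692,500.00, pre-tax earnings = €1,523,160.30.
DCL = total CM / (EBIT − I) = €5,511,260.30 / €1,523,160.30 = 3.6183.
EPS therefore changes by 3.6183 × (+4.7%) = +17.0%.

+17.0%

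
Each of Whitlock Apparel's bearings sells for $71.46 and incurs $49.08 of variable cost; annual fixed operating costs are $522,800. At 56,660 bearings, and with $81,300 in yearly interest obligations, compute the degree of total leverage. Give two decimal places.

At 56,660 units, contribution = 56,660 × $22.38 = $1,268,050.80.
EBIT = $1,268,050.80 − $522,800 = $745,250.80. Interest = $81,300.00, so EBIT − I = $663,950.80.
Degree of total leverage = total CM / (EBIT − interest) = $1,268,050.80 / $663,950.80 = 1.9099.

1.91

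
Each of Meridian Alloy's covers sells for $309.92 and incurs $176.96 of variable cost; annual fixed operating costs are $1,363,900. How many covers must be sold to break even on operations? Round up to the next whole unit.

10,258 covers

Contribution margin per unit = $309.92 − $176.96 = $132.96.
Units to break even: $1,363,900 ÷ $132.96 = 10,257.97, rounded up to 10,258.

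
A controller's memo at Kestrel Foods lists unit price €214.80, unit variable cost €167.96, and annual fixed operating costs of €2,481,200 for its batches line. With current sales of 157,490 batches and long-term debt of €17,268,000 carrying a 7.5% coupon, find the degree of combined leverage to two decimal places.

2.05

Total contribution margin = 157,490 × €46.84 = €7,376,831.60.
Operating income = contribution − fixed costs = €7,376,831.60 − €2,481,200 = €4,895,631.60. Interest = €1,295,100.00.
DOL = €7,376,831.60 ÷ €4,895,631.60 = 1.5068; DFL = €4,895,631.60 ÷ €3,600,531.60 = 1.3597.
Combined leverage = 1.5068 × 1.3597 = 2.0488.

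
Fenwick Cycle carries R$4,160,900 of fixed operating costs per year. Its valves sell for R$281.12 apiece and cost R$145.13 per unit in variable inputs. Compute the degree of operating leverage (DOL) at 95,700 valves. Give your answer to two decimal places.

At 95,700 units, contribution = 95,700 × R$135.99 = R$13,014,243.00.
Subtracting fixed costs: EBIT = R$13,014,243.00 − R$4,160,900 = R$8,853,343.00.
DOL = contribution ÷ EBIT = R$13,014,243.00 ÷ R$8,853,343.00 = 1.4700.

1.47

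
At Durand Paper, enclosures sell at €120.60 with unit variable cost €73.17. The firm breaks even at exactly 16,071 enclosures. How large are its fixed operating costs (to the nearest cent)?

Unit CM = price − variable cost = €120.60 − €73.17 = €47.43.
Fixed costs = break-even units × CM = 16,071 × €47.43 = €762,247.53.

€762,247.53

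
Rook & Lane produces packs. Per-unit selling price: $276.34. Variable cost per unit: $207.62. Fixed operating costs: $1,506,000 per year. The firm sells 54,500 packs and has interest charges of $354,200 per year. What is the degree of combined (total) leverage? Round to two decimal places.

1.99

At 54,500 units, contribution = 54,500 × $68.72 = $3,745,240.00.
Operating income = contribution − fixed costs = $3,745,240.00 − $1,506,000 = $2,239,240.00. Interest = $354,200.00.
DOL = $3,745,240.00 ÷ $2,239,240.00 = 1.6725; DFL = $2,239,240.00 ÷ $1,885,040.00 = 1.1879.
Combined leverage = 1.6725 × 1.1879 = 1.9868.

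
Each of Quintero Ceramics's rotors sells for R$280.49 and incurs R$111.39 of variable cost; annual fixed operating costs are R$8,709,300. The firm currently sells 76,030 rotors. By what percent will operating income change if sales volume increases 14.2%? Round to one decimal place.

Total contribution margin = 76,030 × R$169.10 = R$12,856,673.00.
Subtracting fixed costs: EBIT = R$12,856,673.00 − R$8,709,300 = R$4,147,373.00.
Degree of operating leverage = R$12,856,673.00 / R$4,147,373.00 = 3.1000.
Operating income changes by 3.1000 × +14.2% = +44.0%.

+44.0%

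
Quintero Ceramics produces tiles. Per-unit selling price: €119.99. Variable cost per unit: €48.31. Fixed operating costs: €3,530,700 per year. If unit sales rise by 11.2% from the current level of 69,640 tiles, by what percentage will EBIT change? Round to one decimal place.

+38.3%

At 69,640 units, contribution = 69,640 × €71.68 = €4,991,795.20.
Subtracting fixed costs: EBIT = €4,991,795.20 − €3,530,700 = €1,461,095.20.
So DOL = total CM / EBIT = €4,991,795.20 / €1,461,095.20 = 3.4165.
So EBIT moves 3.4165 × (+11.2%) = +38.3%.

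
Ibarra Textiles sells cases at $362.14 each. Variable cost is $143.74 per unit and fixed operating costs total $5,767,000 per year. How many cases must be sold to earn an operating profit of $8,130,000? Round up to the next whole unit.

Unit CM = price − variable cost = $362.14 − $143.74 = $218.40.
Units = (FC + target) / CM = ($5,767,000 + $8,130,000) / $218.40 = 63,630.95, so 63,631 cases.

63,631 cases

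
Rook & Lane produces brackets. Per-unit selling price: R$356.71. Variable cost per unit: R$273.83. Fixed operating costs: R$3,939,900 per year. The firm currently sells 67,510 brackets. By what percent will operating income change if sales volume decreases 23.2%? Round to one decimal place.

Total contribution margin = 67,510 × R$82.88 = R$5,595,228.80.
Subtracting fixed costs: EBIT = R$5,595,228.80 − R$3,939,900 = R$1,655,328.80.
DOL = contribution ÷ EBIT = R$5,595,228.80 ÷ R$1,655,328.80 = 3.3801.
%ΔEBIT = DOL × %ΔSales = 3.3801 × -23.2% = -78.4%.

-78.4%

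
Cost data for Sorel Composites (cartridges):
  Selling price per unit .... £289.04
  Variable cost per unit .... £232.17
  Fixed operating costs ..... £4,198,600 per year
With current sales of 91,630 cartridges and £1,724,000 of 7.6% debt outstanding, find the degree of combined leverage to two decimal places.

5.91

Total contribution margin = 91,630 × £56.87 = £5,210,998.10.
Subtracting fixed costs: EBIT = £5,210,998.10 − £4,198,600 = £1,012,398.10. Interest = £131,024.00.
DOL = £5,210,998.10 ÷ £1,012,398.10 = 5.1472; DFL = £1,012,398.10 ÷ £881,374.10 = 1.1487.
Combined leverage = 5.1472 × 1.1487 = 5.9126.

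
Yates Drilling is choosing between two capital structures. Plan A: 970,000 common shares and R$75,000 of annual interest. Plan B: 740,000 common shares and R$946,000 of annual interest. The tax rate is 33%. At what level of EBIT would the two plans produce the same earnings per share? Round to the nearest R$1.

R$3,748,348

At indifference, (EBIT − 75,000)(1 − t)/970,000 = (EBIT − 946,000)(1 − t)/740,000.
Cancelling (1 − t) and cross-multiplying: 740,000·(EBIT − 75,000) = 970,000·(EBIT − 946,000).
Solving, EBIT = (946,000·970,000 − 75,000·740,000) / (970,000 − 740,000) = 862,120,000,000 / 230,000 = 3,748,347.83.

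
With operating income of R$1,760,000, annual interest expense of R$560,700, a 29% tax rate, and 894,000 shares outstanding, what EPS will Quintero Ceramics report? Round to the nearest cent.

Interest = R$560,700.00, so EBT = R$1,760,000 − R$560,700.00 = R$1,199,300.00.
After tax at 29%: net income = R$1,199,300.00 × 0.71 = R$851,503.00.
EPS = R$851,503.00 ÷ 894,000 = R$0.95.

R$0.95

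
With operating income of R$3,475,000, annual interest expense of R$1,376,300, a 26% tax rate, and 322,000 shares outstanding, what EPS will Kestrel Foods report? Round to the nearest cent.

R$4.82

Interest = R$1,376,300.00, so EBT = R$3,475,000 − R$1,376,300.00 = R$2,098,700.00.
After tax at 26%: net income = R$2,098,700.00 × 0.74 = R$1,553,038.00.
EPS = R$1,553,038.00 ÷ 322,000 = R$4.82.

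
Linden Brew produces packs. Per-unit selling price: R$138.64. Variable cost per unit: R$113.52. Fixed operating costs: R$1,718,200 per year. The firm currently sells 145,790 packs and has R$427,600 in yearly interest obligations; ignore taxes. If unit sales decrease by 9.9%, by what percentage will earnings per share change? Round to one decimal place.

At 145,790 units, contribution = 145,790 × R$25.12 = R$3,662,244.80.
Subtracting fixed costs: EBIT = R$3,662,244.80 − R$1,718,200 = R$1,944,044.80.
After interest of R$427,600.00, pre-tax earnings = R$1,516,444.80.
DCL = total CM / (EBIT − I) = R$3,662,244.80 / R$1,516,444.80 = 2.4150.
%ΔEPS = DCL × %ΔSales = 2.4150 × -9.9% = -23.9%.

-23.9%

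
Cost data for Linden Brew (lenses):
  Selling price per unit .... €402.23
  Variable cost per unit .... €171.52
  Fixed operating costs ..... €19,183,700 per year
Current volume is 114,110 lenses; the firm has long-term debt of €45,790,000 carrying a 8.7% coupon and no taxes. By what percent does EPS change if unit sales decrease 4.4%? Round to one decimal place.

-36.7%

Total contribution margin = 114,110 × €230.71 = €26,326,318.10.
Operating income = contribution − fixed costs = €26,326,318.10 − €19,183,700 = €7,142,618.10.
After interest of €3,983,730.00, pre-tax earnings = €3,158,888.10.
DCL = total CM / (EBIT − I) = €26,326,318.10 / €3,158,888.10 = 8.3340.
EPS therefore changes by 8.3340 × (-4.4%) = -36.7%.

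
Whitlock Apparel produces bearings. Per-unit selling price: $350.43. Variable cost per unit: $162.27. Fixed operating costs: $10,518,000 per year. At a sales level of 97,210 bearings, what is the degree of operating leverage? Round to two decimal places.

At 97,210 units, contribution = 97,210 × $188.16 = $18,291,033.60.
EBIT = $18,291,033.60 − $10,518,000 = $7,773,033.60.
So DOL = total CM / EBIT = $18,291,033.60 / $7,773,033.60 = 2.3531.

2.35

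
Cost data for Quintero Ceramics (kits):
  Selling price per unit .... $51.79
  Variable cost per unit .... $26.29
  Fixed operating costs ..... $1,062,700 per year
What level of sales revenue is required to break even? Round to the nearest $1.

Contribution margin per unit = $51.79 − $26.29 = $25.50, a CM ratio of $25.50 ÷ $51.79 = 0.4924.
Break-even revenue = fixed costs × price ÷ CM = $1,062,700 × $51.79 ÷ $25.50 = $2,158,323.

$2,158,323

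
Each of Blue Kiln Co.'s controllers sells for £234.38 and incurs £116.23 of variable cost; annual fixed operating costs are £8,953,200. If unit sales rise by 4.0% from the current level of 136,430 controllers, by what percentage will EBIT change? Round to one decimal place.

+9.0%

Contribution at this volume is 136,430 × £118.15 = £16,119,204.50.
EBIT = £16,119,204.50 − £8,953,200 = £7,166,004.50.
DOL = contribution ÷ EBIT = £16,119,204.50 ÷ £7,166,004.50 = 2.2494.
So EBIT moves 2.2494 × (+4.0%) = +9.0%.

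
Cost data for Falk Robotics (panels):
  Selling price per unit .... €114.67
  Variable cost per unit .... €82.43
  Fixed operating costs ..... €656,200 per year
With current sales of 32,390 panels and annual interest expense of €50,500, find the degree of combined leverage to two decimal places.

Contribution at this volume is 32,390 × €32.24 = €1,044,253.60.
Subtracting fixed costs: EBIT = €1,044,253.60 − €656,200 = €388,053.60. Interest = €50,500.00, so EBIT − I = €337,553.60.
Degree of total leverage = total CM / (EBIT − interest) = €1,044,253.60 / €337,553.60 = 3.0936.

3.09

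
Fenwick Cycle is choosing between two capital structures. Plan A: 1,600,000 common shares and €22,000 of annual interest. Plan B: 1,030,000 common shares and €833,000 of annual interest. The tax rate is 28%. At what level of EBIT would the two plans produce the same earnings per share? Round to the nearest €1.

€2,298,491

Set EPS_A = EPS_B: (EBIT − €22,000)(1 − 0.28) ÷ 1,600,000 = (EBIT − €833,000)(1 − 0.28) ÷ 1,030,000.
The (1 − t) factor cancels: (EBIT − 22,000) × 1,030,000 = (EBIT − 833,000) × 1,600,000.
Solving, EBIT = (833,000·1,600,000 − 22,000·1,030,000) / (1,600,000 − 1,030,000) = 1,310,140,000,000 / 570,000 = 2,298,491.23.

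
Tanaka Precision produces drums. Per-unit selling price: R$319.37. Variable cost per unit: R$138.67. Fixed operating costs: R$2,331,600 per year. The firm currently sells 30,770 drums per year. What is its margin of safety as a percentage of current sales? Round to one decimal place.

58.1%

Unit CM = price − variable cost = R$319.37 − R$138.67 = R$180.70. Break-even units = R$2,331,600 ÷ R$180.70 = 12,903.15; break-even revenue = 12,903.15 × R$319.37 = R$4,120,880.42.
Current sales = 30,770 × R$319.37 = R$9,827,014.90.
Margin of safety = (R$9,827,014.90 − R$4,120,880.42) ÷ R$9,827,014.90 = 58.1%.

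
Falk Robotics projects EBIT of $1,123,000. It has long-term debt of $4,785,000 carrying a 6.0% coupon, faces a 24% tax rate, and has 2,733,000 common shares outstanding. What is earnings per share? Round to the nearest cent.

Pre-tax income = $1,123,000 − $287,100.00 = $835,900.00.
After tax at 24%: net income = $835,900.00 × 0.76 = $635,284.00.
Per share: $635,284.00 / 2,733,000 shares = $0.23.

$0.23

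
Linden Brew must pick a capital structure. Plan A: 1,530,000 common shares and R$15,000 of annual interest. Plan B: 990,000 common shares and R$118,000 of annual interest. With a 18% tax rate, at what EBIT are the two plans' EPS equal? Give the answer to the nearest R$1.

At indifference, (EBIT − 15,000)(1 − t)/1,530,000 = (EBIT − 118,000)(1 − t)/990,000.
Cancelling (1 − t) and cross-multiplying: 990,000·(EBIT − 15,000) = 1,530,000·(EBIT − 118,000).
Solving, EBIT = (118,000·1,530,000 − 15,000·990,000) / (1,530,000 − 990,000) = 165,690,000,000 / 540,000 = 306,833.33.

R$306,833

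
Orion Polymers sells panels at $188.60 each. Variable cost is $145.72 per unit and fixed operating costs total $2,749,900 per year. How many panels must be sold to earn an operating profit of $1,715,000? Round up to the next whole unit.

104,126 panels

Unit CM = price − variable cost = $188.60 − $145.72 = $42.88.
Units = (FC + target) / CM = ($2,749,900 + $1,715,000) / $42.88 = 104,125.47, so 104,126 panels.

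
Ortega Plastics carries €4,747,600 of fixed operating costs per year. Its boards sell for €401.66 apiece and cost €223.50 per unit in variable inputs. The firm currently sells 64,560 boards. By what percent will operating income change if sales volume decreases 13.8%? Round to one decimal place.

-23.5%

At 64,560 units, contribution = 64,560 × €178.16 = €11,502,009.60.
EBIT = €11,502,009.60 − €4,747,600 = €6,754,409.60.
Degree of operating leverage = €11,502,009.60 / €6,754,409.60 = 1.7029.
So EBIT moves 1.7029 × (-13.8%) = -23.5%.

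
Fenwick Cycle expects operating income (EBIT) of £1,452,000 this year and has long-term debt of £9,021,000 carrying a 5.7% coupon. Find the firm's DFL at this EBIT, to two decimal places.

Interest = £514,197.00.
Degree of financial leverage = EBIT / (EBIT − interest) = £1,452,000 / £937,803.00 = 1.5483.

1.55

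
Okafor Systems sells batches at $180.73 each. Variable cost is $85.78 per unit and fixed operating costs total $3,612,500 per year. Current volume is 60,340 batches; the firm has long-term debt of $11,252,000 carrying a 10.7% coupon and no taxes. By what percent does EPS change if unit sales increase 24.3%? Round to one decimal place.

At 60,340 units, contribution = 60,340 × $94.95 = $5,729,283.00.
Operating income = contribution − fixed costs = $5,729,283.00 − $3,612,500 = $2,116,783.00.
After interest of $1,203,964.00, pre-tax earnings = $912,819.00.
Degree of combined leverage = contribution ÷ (EBIT − I) = $5,729,283.00 ÷ $912,819.00 = 6.2765.
EPS therefore changes by 6.2765 × (+24.3%) = +152.5%.

+152.5%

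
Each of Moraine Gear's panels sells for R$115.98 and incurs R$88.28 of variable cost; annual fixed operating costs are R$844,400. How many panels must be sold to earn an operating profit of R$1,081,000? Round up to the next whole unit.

69,510 panels

Unit CM = price − variable cost = R$115.98 − R$88.28 = R$27.70.
Need Q such that Q × R$27.70 − R$844,400 = R$1,081,000, i.e. Q = R$1,925,400 / R$27.70 = 69,509.03 → 69,510.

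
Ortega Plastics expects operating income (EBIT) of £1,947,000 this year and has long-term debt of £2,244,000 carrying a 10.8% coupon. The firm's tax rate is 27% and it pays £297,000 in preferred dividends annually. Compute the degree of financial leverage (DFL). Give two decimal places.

Annual interest charges come to £242,352.00.
Preferred dividends grossed up pre-tax: £297,000 / (1 − 0.27) = £406,849.32.
DFL = EBIT ÷ [EBIT − I − D_p/(1−t)] = £1,947,000 ÷ [£1,947,000 − £242,352.00 − £406,849.32] = £1,947,000 ÷ £1,297,798.68 = 1.5002.

1.50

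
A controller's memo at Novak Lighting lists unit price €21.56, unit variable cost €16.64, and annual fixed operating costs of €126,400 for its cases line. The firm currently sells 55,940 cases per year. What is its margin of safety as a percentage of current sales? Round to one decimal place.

54.1%

Each unit contributes €21.56 − €16.64 = €4.92. Break-even units = €126,400 ÷ €4.92 = 25,691.06; break-even revenue = 25,691.06 × €21.56 = €553,899.19.
Current sales = 55,940 × €21.56 = €1,206,066.40.
Margin of safety = (€1,206,066.40 − €553,899.19) ÷ €1,206,066.40 = 54.1%.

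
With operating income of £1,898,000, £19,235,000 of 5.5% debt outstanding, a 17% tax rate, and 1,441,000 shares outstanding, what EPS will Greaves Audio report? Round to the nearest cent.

Interest = £1,057,925.00, so EBT = £1,898,000 − £1,057,925.00 = £840,075.00.
Net income = £840,075.00 × (1 − 0.17) = £697,262.25.
EPS = £697,262.25 ÷ 1,441,000 = £0.48.

£0.48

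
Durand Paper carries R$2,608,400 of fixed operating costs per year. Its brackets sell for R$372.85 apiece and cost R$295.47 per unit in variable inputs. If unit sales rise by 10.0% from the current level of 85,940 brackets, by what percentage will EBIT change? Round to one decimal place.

Total contribution margin = 85,940 × R$77.38 = R$6,650,037.20.
Operating income = contribution − fixed costs = R$6,650,037.20 − R$2,608,400 = R$4,041,637.20.
DOL = contribution ÷ EBIT = R$6,650,037.20 ÷ R$4,041,637.20 = 1.6454.
%ΔEBIT = DOL × %ΔSales = 1.6454 × +10.0% = +16.5%.

+16.5%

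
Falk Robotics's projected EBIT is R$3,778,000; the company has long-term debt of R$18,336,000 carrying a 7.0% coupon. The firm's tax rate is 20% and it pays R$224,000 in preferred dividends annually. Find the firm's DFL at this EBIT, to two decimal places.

Annual interest charges come to R$1,283,520.00.
Preferred dividends grossed up pre-tax: R$224,000 / (1 − 0.20) = R$280,000.00.
DFL = EBIT ÷ [EBIT − I − D_p/(1−t)] = R$3,778,000 ÷ [R$3,778,000 − R$1,283,520.00 − R$280,000.00] = R$3,778,000 ÷ R$2,214,480.00 = 1.7060.

1.71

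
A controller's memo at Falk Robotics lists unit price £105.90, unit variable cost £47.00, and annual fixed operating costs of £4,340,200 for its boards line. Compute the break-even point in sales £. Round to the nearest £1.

CM per unit = £105.90 − £47.00 = £58.90; CM ratio = £58.90 / £105.90 = 0.5562.
Break-even sales = FC ÷ CM ratio = £4,340,200 × £105.90 / £58.90 = £7,803,517.

£7,803,517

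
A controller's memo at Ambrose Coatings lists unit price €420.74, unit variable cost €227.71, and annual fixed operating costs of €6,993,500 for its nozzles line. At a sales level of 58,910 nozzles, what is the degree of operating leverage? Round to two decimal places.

At 58,910 units, contribution = 58,910 × €193.03 = €11,371,397.30.
EBIT = €11,371,397.30 − €6,993,500 = €4,377,897.30.
Degree of operating leverage = €11,371,397.30 / €4,377,897.30 = 2.5975.

2.60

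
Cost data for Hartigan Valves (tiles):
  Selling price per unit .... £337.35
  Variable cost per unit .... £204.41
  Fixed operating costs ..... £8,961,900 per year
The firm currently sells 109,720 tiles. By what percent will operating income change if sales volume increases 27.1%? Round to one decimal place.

+70.3%

At 109,720 units, contribution = 109,720 × £132.94 = £14,586,176.80.
Operating income = contribution − fixed costs = £14,586,176.80 − £8,961,900 = £5,624,276.80.
Degree of operating leverage = £14,586,176.80 / £5,624,276.80 = 2.5934.
So EBIT moves 2.5934 × (+27.1%) = +70.3%.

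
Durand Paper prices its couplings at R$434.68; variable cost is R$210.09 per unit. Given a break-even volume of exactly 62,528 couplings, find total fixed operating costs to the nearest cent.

Unit CM = price − variable cost = R$434.68 − R$210.09 = R$224.59.
Since BE = FC / CM, FC = 62,528 × R$224.59 = R$14,043,163.52.

R$14,043,163.52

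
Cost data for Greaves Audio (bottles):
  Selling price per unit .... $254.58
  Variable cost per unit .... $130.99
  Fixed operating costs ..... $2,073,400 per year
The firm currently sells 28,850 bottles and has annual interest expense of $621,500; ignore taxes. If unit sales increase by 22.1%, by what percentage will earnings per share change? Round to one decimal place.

Total contribution margin = 28,850 × $123.59 = $3,565,571.50.
EBIT = $3,565,571.50 − $2,073,400 = $1,492,171.50.
Interest = $621,500.00, so EBIT − I = $870,671.50.
Degree of combined leverage = contribution ÷ (EBIT − I) = $3,565,571.50 ÷ $870,671.50 = 4.0952.
%ΔEPS = DCL × %ΔSales = 4.0952 × +22.1% = +90.5%.

+90.5%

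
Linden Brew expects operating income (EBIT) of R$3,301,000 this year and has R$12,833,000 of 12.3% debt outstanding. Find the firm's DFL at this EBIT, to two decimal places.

Annual interest charges come to R$1,578,459.00.
Degree of financial leverage = EBIT / (EBIT − interest) = R$3,301,000 / R$1,722,541.00 = 1.9164.

1.92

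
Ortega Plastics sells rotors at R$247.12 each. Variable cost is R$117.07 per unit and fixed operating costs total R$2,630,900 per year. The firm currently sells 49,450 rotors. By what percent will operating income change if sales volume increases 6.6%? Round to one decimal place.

Total contribution margin = 49,450 × R$130.05 = R$6,430,972.50.
Subtracting fixed costs: EBIT = R$6,430,972.50 − R$2,630,900 = R$3,800,072.50.
Degree of operating leverage = R$6,430,972.50 / R$3,800,072.50 = 1.6923.
So EBIT moves 1.6923 × (+6.6%) = +11.2%.

+11.2%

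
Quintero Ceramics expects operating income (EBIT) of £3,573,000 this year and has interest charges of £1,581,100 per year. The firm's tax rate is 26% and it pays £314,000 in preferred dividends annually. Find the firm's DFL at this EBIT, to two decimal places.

Interest = £1,581,100.00.
Pre-tax preferred-dividend burden = £314,000 ÷ (1 − 0.26) = £424,324.32.
DFL = EBIT ÷ [EBIT − I − D_p/(1−t)] = £3,573,000 ÷ [£3,573,000 − £1,581,100.00 − £424,324.32] = £3,573,000 ÷ £1,567,575.68 = 2.2793.

2.28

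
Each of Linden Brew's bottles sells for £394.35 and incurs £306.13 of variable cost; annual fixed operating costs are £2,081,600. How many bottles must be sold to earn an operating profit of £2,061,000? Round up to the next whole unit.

Contribution margin per unit = £394.35 − £306.13 = £88.22.
Units = (FC + target) / CM = (£2,081,600 + £2,061,000) / £88.22 = 46,957.61, so 46,958 bottles.

46,958 bottles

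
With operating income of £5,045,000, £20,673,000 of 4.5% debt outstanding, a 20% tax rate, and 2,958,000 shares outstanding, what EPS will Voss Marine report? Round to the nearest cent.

£1.11

Interest = £930,285.00, so EBT = £5,045,000 − £930,285.00 = £4,114,715.00.
Net income = £4,114,715.00 × (1 − 0.20) = £3,291,772.00.
Per share: £3,291,772.00 / 2,958,000 shares = £1.11.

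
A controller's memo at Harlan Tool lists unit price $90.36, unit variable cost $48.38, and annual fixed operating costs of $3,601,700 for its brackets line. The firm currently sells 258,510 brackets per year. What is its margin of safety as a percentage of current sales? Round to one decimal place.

Each unit contributes $90.36 − $48.38 = $41.98. Break-even units = $3,601,700 ÷ $41.98 = 85,795.62; break-even revenue = 85,795.62 × $90.36 = $7,752,491.95.
Current sales = 258,510 × $90.36 = $23,358,963.60.
Margin of safety = ($23,358,963.60 − $7,752,491.95) ÷ $23,358,963.60 = 66.8%.

66.8%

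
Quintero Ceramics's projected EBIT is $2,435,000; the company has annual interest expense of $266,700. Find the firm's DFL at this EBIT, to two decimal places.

1.12

Annual interest charges come to $266,700.00.
DFL = EBIT ÷ (EBIT − I) = $2,435,000 ÷ ($2,435,000 − $266,700.00) = $2,435,000 ÷ $2,168,300.00 = 1.1230.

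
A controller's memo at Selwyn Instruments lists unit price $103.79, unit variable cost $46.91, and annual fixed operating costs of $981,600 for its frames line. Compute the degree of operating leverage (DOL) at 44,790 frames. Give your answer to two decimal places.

Total contribution margin = 44,790 × $56.88 = $2,547,655.20.
EBIT = $2,547,655.20 − $981,600 = $1,566,055.20.
DOL = contribution ÷ EBIT = $2,547,655.20 ÷ $1,566,055.20 = 1.6268.

1.63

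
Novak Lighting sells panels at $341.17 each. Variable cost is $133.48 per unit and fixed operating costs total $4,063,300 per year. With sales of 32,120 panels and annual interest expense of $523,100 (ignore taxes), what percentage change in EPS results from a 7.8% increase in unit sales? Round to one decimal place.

Total contribution margin = 32,120 × $207.69 = $6,671,002.80.
Subtracting fixed costs: EBIT = $6,671,002.80 − $4,063,300 = $2,607,702.80.
After interest of $523,100.00, pre-tax earnings = $2,084,602.80.
DCL = total CM / (EBIT − I) = $6,671,002.80 / $2,084,602.80 = 3.2001.
%ΔEPS = DCL × %ΔSales = 3.2001 × +7.8% = +25.0%.

+25.0%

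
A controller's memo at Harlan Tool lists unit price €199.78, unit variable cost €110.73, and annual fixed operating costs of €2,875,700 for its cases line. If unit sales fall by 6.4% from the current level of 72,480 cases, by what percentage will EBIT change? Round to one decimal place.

At 72,480 units, contribution = 72,480 × €89.05 = €6,454,344.00.
Subtracting fixed costs: EBIT = €6,454,344.00 − €2,875,700 = €3,578,644.00.
DOL = contribution ÷ EBIT = €6,454,344.00 ÷ €3,578,644.00 = 1.8036.
Operating income changes by 1.8036 × -6.4% = -11.5%.

-11.5%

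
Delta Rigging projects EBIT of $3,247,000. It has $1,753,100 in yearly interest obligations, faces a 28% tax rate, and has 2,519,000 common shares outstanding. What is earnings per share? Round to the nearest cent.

Pre-tax income = $3,247,000 − $1,753,100.00 = $1,493,900.00.
Net income = $1,493,900.00 × (1 − 0.28) = $1,075,608.00.
EPS = $1,075,608.00 ÷ 2,519,000 = $0.43.

$0.43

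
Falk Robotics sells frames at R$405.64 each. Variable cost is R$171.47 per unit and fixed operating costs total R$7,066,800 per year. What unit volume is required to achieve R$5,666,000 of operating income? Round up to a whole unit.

54,375 frames

Contribution margin per unit = R$405.64 − R$171.47 = R$234.17.
Required volume = (fixed costs + target profit) ÷ CM = (R$7,066,800 + R$5,666,000) ÷ R$234.17 = 54,374.17, so 54,375 frames.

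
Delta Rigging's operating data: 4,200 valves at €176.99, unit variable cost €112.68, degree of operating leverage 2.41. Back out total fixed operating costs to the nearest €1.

At 4,200 units, contribution = 4,200 × €64.31 = €270,102.00.
DOL = contribution / EBIT, so EBIT = €270,102.00 / 2.41 = €112,075.52.
Fixed costs = CM − EBIT = €270,102.00 − €112,075.52 = €158,026.

€158,026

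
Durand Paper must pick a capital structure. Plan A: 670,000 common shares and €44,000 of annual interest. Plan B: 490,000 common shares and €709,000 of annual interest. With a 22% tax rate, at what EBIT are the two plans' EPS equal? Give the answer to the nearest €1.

€2,519,278

At indifference, (EBIT − 44,000)(1 − t)/670,000 = (EBIT − 709,000)(1 − t)/490,000.
The (1 − t) factor cancels: (EBIT − 44,000) × 490,000 = (EBIT − 709,000) × 670,000.
Solving, EBIT = (709,000·670,000 − 44,000·490,000) / (670,000 − 490,000) = 453,470,000,000 / 180,000 = 2,519,277.78.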